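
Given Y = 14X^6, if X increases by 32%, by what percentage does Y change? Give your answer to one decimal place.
429.0%

For Y = 14X^6:
If X → X(1 + 0.32)
Then Y → Y · (1 + 0.32)^6
     ≈ Y · 5.2899

Percentage change = ((1 + 0.32)^6 − 1) × 100% ≈ 429.0%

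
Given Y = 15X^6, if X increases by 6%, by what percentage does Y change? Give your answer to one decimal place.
41.9%

For Y = 15X^6:
If X → X(1 + 0.06)
Then Y → Y · (1 + 0.06)^6
     ≈ Y · 1.4185

Percentage change = ((1 + 0.06)^6 − 1) × 100% ≈ 41.9%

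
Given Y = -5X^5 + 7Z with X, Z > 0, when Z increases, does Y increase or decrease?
Y increases

Taking the partial derivative:
∂Y/∂Z = 7

∂Y/∂Z = 7 > 0 (assuming positive values)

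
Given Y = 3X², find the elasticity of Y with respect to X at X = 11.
Elasticity = 2

Elasticity = (dY/dX) · (X/Y)

dY/dX = 6·X
At X = 11: dY/dX = 66, Y = 363

Elasticity = 66 · (11 / 363) = 2

Interpretation: for a small percentage change in X, the percentage change in Y is approximately 2.00 times as large.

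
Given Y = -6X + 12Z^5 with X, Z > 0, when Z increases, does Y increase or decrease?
Y increases

Taking the partial derivative:
∂Y/∂Z = 60Z^4

∂Y/∂Z = 60Z^4 > 0 (assuming positive values)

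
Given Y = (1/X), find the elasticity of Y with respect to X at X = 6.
Elasticity = -1

Elasticity = (dY/dX) · (X/Y)

dY/dX = -1/X²
At X = 6: dY/dX = -1/36, Y = 1/6

Elasticity = (-1/36) · (6 / (1/6)) = -1

Interpretation: for a small percentage change in X, the percentage change in Y is approximately -1.00 times as large.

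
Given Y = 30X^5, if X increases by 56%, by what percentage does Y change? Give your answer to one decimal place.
823.9%

For Y = 30X^5:
If X → X(1 + 0.56)
Then Y → Y · (1 + 0.56)^5
     ≈ Y · 9.2390

Percentage change = ((1 + 0.56)^5 − 1) × 100% ≈ 823.9%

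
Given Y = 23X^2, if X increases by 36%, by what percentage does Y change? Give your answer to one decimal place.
85.0%

For Y = 23X^2:
If X → X(1 + 0.36)
Then Y → Y · (1 + 0.36)^2
     = Y · 1.8496

Percentage change = ((1 + 0.36)^2 − 1) × 100% ≈ 85.0%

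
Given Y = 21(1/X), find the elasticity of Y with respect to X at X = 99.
Elasticity = -1

Elasticity = (dY/dX) · (X/Y)

dY/dX = -21/X²
At X = 99: dY/dX = -7/3267, Y = 7/33

Elasticity = (-7/3267) · (99 / (7/33)) = -1

Interpretation: for a small percentage change in X, the percentage change in Y is approximately -1.00 times as large.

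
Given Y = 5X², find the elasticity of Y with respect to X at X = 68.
Elasticity = 2

Elasticity = (dY/dX) · (X/Y)

dY/dX = 10·X
At X = 68: dY/dX = 680, Y = 23120

Elasticity = 680 · (68 / 23120) = 2

Interpretation: for a small percentage change in X, the percentage change in Y is approximately 2.00 times as large.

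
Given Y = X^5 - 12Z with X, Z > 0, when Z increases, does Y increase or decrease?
Y decreases

Taking the partial derivative:
∂Y/∂Z = -12

∂Y/∂Z = -12 < 0 (assuming positive values)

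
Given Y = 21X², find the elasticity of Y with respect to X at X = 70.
Elasticity = 2

Elasticity = (dY/dX) · (X/Y)

dY/dX = 42·X
At X = 70: dY/dX = 2940, Y = 102900

Elasticity = 2940 · (70 / 102900) = 2

Interpretation: for a small percentage change in X, the percentage change in Y is approximately 2.00 times as large.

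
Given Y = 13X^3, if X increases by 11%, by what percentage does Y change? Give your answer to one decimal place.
36.8%

For Y = 13X^3:
If X → X(1 + 0.11)
Then Y → Y · (1 + 0.11)^3
     ≈ Y · 1.3676

Percentage change = ((1 + 0.11)^3 − 1) × 100% ≈ 36.8%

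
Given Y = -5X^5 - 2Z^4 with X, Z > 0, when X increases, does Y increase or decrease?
Y decreases

Taking the partial derivative:
∂Y/∂X = -25X^4

∂Y/∂X = -25X^4 < 0 (assuming positive values)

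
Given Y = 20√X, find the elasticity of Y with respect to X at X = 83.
Elasticity = 1/2

Elasticity = (dY/dX) · (X/Y)

dY/dX = 10/√X
At X = 83: dY/dX = 10·√83/83, Y = 20·√83

Elasticity = (10·√83/83) · (83 / (20·√83)) = 1/2

Interpretation: for a small percentage change in X, the percentage change in Y is approximately 0.50 times as large.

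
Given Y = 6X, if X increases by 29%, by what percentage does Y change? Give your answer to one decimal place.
29.0%

For Y = 6X:
If X → X(1 + 0.29)
Then Y → Y · (1 + 0.29)^1
     = Y · 1.2900

Percentage change = ((1 + 0.29)^1 − 1) × 100% = 29.0%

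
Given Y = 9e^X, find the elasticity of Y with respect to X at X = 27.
Elasticity = 27

Elasticity = (dY/dX) · (X/Y)

dY/dX = 9·e^X
At X = 27: dY/dX = 9·e^27, Y = 9·e^27

Elasticity = (9·e^27) · (27 / (9·e^27)) = 27

Interpretation: for a small percentage change in X, the percentage change in Y is approximately 27.00 times as large.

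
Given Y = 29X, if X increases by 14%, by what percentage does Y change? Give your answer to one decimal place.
14.0%

For Y = 29X:
If X → X(1 + 0.14)
Then Y → Y · (1 + 0.14)^1
     = Y · 1.1400

Percentage change = ((1 + 0.14)^1 − 1) × 100% = 14.0%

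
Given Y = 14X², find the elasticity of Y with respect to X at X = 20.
Elasticity = 2

Elasticity = (dY/dX) · (X/Y)

dY/dX = 28·X
At X = 20: dY/dX = 560, Y = 5600

Elasticity = 560 · (20 / 5600) = 2

Interpretation: for a small percentage change in X, the percentage change in Y is approximately 2.00 times as large.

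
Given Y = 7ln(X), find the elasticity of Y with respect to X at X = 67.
Elasticity = 1/ln(67) ≈ 0.2378

Elasticity = (dY/dX) · (X/Y)

dY/dX = 7/X
At X = 67: dY/dX = 7/67, Y = 7·ln(67)

Elasticity = (7/67) · (67 / (7·ln(67))) = 1/ln(67) ≈ 0.2378

Interpretation: for a small percentage change in X, the percentage change in Y is approximately 0.24 times as large.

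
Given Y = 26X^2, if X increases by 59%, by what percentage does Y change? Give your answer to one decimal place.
152.8%

For Y = 26X^2:
If X → X(1 + 0.59)
Then Y → Y · (1 + 0.59)^2
     = Y · 2.5281

Percentage change = ((1 + 0.59)^2 − 1) × 100% ≈ 152.8%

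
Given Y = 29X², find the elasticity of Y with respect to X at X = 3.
Elasticity = 2

Elasticity = (dY/dX) · (X/Y)

dY/dX = 58·X
At X = 3: dY/dX = 174, Y = 261

Elasticity = 174 · (3 / 261) = 2

Interpretation: for a small percentage change in X, the percentage change in Y is approximately 2.00 times as large.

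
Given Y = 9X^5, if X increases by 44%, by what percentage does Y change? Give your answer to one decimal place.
519.2%

For Y = 9X^5:
If X → X(1 + 0.44)
Then Y → Y · (1 + 0.44)^5
     ≈ Y · 6.1917

Percentage change = ((1 + 0.44)^5 − 1) × 100% ≈ 519.2%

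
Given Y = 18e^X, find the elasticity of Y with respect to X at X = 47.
Elasticity = 47

Elasticity = (dY/dX) · (X/Y)

dY/dX = 18·e^X
At X = 47: dY/dX = 18·e^47, Y = 18·e^47

Elasticity = (18·e^47) · (47 / (18·e^47)) = 47

Interpretation: for a small percentage change in X, the percentage change in Y is approximately 47.00 times as large.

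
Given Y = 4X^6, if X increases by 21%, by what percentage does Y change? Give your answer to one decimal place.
213.8%

For Y = 4X^6:
If X → X(1 + 0.21)
Then Y → Y · (1 + 0.21)^6
     ≈ Y · 3.1384

Percentage change = ((1 + 0.21)^6 − 1) × 100% ≈ 213.8%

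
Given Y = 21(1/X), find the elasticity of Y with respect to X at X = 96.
Elasticity = -1

Elasticity = (dY/dX) · (X/Y)

dY/dX = -21/X²
At X = 96: dY/dX = -7/3072, Y = 7/32

Elasticity = (-7/3072) · (96 / (7/32)) = -1

Interpretation: for a small percentage change in X, the percentage change in Y is approximately -1.00 times as large.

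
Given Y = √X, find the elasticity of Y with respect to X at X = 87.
Elasticity = 1/2

Elasticity = (dY/dX) · (X/Y)

dY/dX = 1/(2·√X)
At X = 87: dY/dX = √87/174, Y = √87

Elasticity = (√87/174) · (87 / (√87)) = 1/2

Interpretation: for a small percentage change in X, the percentage change in Y is approximately 0.50 times as large.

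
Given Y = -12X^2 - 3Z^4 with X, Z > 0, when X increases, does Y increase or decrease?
Y decreases

Taking the partial derivative:
∂Y/∂X = -24X

∂Y/∂X = -24X < 0 (assuming positive values)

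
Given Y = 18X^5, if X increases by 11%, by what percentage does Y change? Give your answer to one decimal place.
68.5%

For Y = 18X^5:
If X → X(1 + 0.11)
Then Y → Y · (1 + 0.11)^5
     ≈ Y · 1.6851

Percentage change = ((1 + 0.11)^5 − 1) × 100% ≈ 68.5%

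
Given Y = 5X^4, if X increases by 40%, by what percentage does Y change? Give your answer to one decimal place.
284.2%

For Y = 5X^4:
If X → X(1 + 0.4)
Then Y → Y · (1 + 0.4)^4
     = Y · 3.8416

Percentage change = ((1 + 0.4)^4 − 1) × 100% ≈ 284.2%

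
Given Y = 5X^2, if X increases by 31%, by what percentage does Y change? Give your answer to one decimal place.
71.6%

For Y = 5X^2:
If X → X(1 + 0.31)
Then Y → Y · (1 + 0.31)^2
     = Y · 1.7161

Percentage change = ((1 + 0.31)^2 − 1) × 100% ≈ 71.6%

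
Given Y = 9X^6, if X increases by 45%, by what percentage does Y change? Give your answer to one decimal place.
829.4%

For Y = 9X^6:
If X → X(1 + 0.45)
Then Y → Y · (1 + 0.45)^6
     ≈ Y · 9.2941

Percentage change = ((1 + 0.45)^6 − 1) × 100% ≈ 829.4%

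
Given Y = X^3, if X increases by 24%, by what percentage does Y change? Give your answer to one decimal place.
90.7%

For Y = X^3:
If X → X(1 + 0.24)
Then Y → Y · (1 + 0.24)^3
     ≈ Y · 1.9066

Percentage change = ((1 + 0.24)^3 − 1) × 100% ≈ 90.7%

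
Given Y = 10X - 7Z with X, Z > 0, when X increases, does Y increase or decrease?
Y increases

Taking the partial derivative:
∂Y/∂X = 10

∂Y/∂X = 10 > 0 (assuming positive values)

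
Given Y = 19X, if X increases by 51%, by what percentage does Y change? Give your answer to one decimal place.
51.0%

For Y = 19X:
If X → X(1 + 0.51)
Then Y → Y · (1 + 0.51)^1
     = Y · 1.5100

Percentage change = ((1 + 0.51)^1 − 1) × 100% = 51.0%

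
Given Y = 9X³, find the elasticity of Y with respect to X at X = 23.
Elasticity = 3

Elasticity = (dY/dX) · (X/Y)

dY/dX = 27·X²
At X = 23: dY/dX = 14283, Y = 109503

Elasticity = 14283 · (23 / 109503) = 3

Interpretation: for a small percentage change in X, the percentage change in Y is approximately 3.00 times as large.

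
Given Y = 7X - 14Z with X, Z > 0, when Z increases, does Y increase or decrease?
Y decreases

Taking the partial derivative:
∂Y/∂Z = -14

∂Y/∂Z = -14 < 0 (assuming positive values)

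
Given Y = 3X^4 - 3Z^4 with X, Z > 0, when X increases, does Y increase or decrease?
Y increases

Taking the partial derivative:
∂Y/∂X = 12X^3

∂Y/∂X = 12X^3 > 0 (assuming positive values)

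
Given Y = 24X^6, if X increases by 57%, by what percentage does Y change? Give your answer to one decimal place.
1397.6%

For Y = 24X^6:
If X → X(1 + 0.57)
Then Y → Y · (1 + 0.57)^6
     ≈ Y · 14.9761

Percentage change = ((1 + 0.57)^6 − 1) × 100% ≈ 1397.6%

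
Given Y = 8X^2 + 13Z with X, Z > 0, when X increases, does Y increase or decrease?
Y increases

Taking the partial derivative:
∂Y/∂X = 16X

∂Y/∂X = 16X > 0 (assuming positive values)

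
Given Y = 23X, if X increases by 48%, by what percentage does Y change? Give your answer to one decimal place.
48.0%

For Y = 23X:
If X → X(1 + 0.48)
Then Y → Y · (1 + 0.48)^1
     = Y · 1.4800

Percentage change = ((1 + 0.48)^1 − 1) × 100% = 48.0%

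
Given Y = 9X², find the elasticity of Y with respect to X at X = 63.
Elasticity = 2

Elasticity = (dY/dX) · (X/Y)

dY/dX = 18·X
At X = 63: dY/dX = 1134, Y = 35721

Elasticity = 1134 · (63 / 35721) = 2

Interpretation: for a small percentage change in X, the percentage change in Y is approximately 2.00 times as large.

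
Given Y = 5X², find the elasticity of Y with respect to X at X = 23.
Elasticity = 2

Elasticity = (dY/dX) · (X/Y)

dY/dX = 10·X
At X = 23: dY/dX = 230, Y = 2645

Elasticity = 230 · (23 / 2645) = 2

Interpretation: for a small percentage change in X, the percentage change in Y is approximately 2.00 times as large.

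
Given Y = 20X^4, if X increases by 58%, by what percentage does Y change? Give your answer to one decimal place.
523.2%

For Y = 20X^4:
If X → X(1 + 0.58)
Then Y → Y · (1 + 0.58)^4
     ≈ Y · 6.2320

Percentage change = ((1 + 0.58)^4 − 1) × 100% ≈ 523.2%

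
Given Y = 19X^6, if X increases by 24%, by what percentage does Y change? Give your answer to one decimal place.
263.5%

For Y = 19X^6:
If X → X(1 + 0.24)
Then Y → Y · (1 + 0.24)^6
     ≈ Y · 3.6352

Percentage change = ((1 + 0.24)^6 − 1) × 100% ≈ 263.5%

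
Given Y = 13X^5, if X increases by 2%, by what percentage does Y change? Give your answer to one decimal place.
10.4%

For Y = 13X^5:
If X → X(1 + 0.02)
Then Y → Y · (1 + 0.02)^5
     ≈ Y · 1.1041

Percentage change = ((1 + 0.02)^5 − 1) × 100% ≈ 10.4%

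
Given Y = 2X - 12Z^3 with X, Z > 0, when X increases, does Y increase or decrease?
Y increases

Taking the partial derivative:
∂Y/∂X = 2

∂Y/∂X = 2 > 0 (assuming positive values)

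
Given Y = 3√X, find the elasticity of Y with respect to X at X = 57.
Elasticity = 1/2

Elasticity = (dY/dX) · (X/Y)

dY/dX = 3/(2·√X)
At X = 57: dY/dX = √57/38, Y = 3·√57

Elasticity = (√57/38) · (57 / (3·√57)) = 1/2

Interpretation: for a small percentage change in X, the percentage change in Y is approximately 0.50 times as large.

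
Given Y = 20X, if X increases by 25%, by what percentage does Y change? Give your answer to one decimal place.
25.0%

For Y = 20X:
If X → X(1 + 0.25)
Then Y → Y · (1 + 0.25)^1
     = Y · 1.2500

Percentage change = ((1 + 0.25)^1 − 1) × 100% = 25.0%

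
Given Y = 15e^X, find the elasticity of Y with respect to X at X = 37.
Elasticity = 37

Elasticity = (dY/dX) · (X/Y)

dY/dX = 15·e^X
At X = 37: dY/dX = 15·e^37, Y = 15·e^37

Elasticity = (15·e^37) · (37 / (15·e^37)) = 37

Interpretation: for a small percentage change in X, the percentage change in Y is approximately 37.00 times as large.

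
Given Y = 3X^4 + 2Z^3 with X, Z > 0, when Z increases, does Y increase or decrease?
Y increases

Taking the partial derivative:
∂Y/∂Z = 6Z^2

∂Y/∂Z = 6Z^2 > 0 (assuming positive values)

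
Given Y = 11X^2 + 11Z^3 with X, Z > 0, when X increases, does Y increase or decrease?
Y increases

Taking the partial derivative:
∂Y/∂X = 22X

∂Y/∂X = 22X > 0 (assuming positive values)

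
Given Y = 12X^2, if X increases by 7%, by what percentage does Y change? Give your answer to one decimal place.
14.5%

For Y = 12X^2:
If X → X(1 + 0.07)
Then Y → Y · (1 + 0.07)^2
     = Y · 1.1449

Percentage change = ((1 + 0.07)^2 − 1) × 100% ≈ 14.5%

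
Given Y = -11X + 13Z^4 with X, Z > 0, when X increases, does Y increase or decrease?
Y decreases

Taking the partial derivative:
∂Y/∂X = -11

∂Y/∂X = -11 < 0 (assuming positive values)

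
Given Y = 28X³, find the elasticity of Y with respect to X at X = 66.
Elasticity = 3

Elasticity = (dY/dX) · (X/Y)

dY/dX = 84·X²
At X = 66: dY/dX = 365904, Y = 8049888

Elasticity = 365904 · (66 / 8049888) = 3

Interpretation: for a small percentage change in X, the percentage change in Y is approximately 3.00 times as large.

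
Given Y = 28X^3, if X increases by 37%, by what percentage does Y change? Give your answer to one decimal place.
157.1%

For Y = 28X^3:
If X → X(1 + 0.37)
Then Y → Y · (1 + 0.37)^3
     ≈ Y · 2.5714

Percentage change = ((1 + 0.37)^3 − 1) × 100% ≈ 157.1%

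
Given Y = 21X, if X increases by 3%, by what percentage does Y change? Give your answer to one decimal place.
3.0%

For Y = 21X:
If X → X(1 + 0.03)
Then Y → Y · (1 + 0.03)^1
     = Y · 1.0300

Percentage change = ((1 + 0.03)^1 − 1) × 100% = 3.0%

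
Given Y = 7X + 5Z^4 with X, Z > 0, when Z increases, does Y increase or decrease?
Y increases

Taking the partial derivative:
∂Y/∂Z = 20Z^3

∂Y/∂Z = 20Z^3 > 0 (assuming positive values)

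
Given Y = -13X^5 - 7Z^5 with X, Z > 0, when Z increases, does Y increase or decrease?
Y decreases

Taking the partial derivative:
∂Y/∂Z = -35Z^4

∂Y/∂Z = -35Z^4 < 0 (assuming positive values)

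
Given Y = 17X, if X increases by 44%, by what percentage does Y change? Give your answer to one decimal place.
44.0%

For Y = 17X:
If X → X(1 + 0.44)
Then Y → Y · (1 + 0.44)^1
     = Y · 1.4400

Percentage change = ((1 + 0.44)^1 − 1) × 100% = 44.0%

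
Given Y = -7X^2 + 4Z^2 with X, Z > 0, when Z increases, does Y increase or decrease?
Y increases

Taking the partial derivative:
∂Y/∂Z = 8Z

∂Y/∂Z = 8Z > 0 (assuming positive values)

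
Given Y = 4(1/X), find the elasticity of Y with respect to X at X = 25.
Elasticity = -1

Elasticity = (dY/dX) · (X/Y)

dY/dX = -4/X²
At X = 25: dY/dX = -4/625, Y = 4/25

Elasticity = (-4/625) · (25 / (4/25)) = -1

Interpretation: for a small percentage change in X, the percentage change in Y is approximately -1.00 times as large.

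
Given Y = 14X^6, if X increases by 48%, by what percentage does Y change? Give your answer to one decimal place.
950.9%

For Y = 14X^6:
If X → X(1 + 0.48)
Then Y → Y · (1 + 0.48)^6
     ≈ Y · 10.5092

Percentage change = ((1 + 0.48)^6 − 1) × 100% ≈ 950.9%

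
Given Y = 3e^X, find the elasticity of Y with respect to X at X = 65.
Elasticity = 65

Elasticity = (dY/dX) · (X/Y)

dY/dX = 3·e^X
At X = 65: dY/dX = 3·e^65, Y = 3·e^65

Elasticity = (3·e^65) · (65 / (3·e^65)) = 65

Interpretation: for a small percentage change in X, the percentage change in Y is approximately 65.00 times as large.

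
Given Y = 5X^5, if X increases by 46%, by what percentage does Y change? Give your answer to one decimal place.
563.4%

For Y = 5X^5:
If X → X(1 + 0.46)
Then Y → Y · (1 + 0.46)^5
     ≈ Y · 6.6338

Percentage change = ((1 + 0.46)^5 − 1) × 100% ≈ 563.4%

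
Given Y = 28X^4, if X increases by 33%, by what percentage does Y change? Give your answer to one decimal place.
212.9%

For Y = 28X^4:
If X → X(1 + 0.33)
Then Y → Y · (1 + 0.33)^4
     ≈ Y · 3.1290

Percentage change = ((1 + 0.33)^4 − 1) × 100% ≈ 212.9%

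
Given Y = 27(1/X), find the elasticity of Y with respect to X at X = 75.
Elasticity = -1

Elasticity = (dY/dX) · (X/Y)

dY/dX = -27/X²
At X = 75: dY/dX = -3/625, Y = 9/25

Elasticity = (-3/625) · (75 / (9/25)) = -1

Interpretation: for a small percentage change in X, the percentage change in Y is approximately -1.00 times as large.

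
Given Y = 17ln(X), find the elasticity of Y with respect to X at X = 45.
Elasticity = 1/ln(45) ≈ 0.2627

Elasticity = (dY/dX) · (X/Y)

dY/dX = 17/X
At X = 45: dY/dX = 17/45, Y = 17·ln(45)

Elasticity = (17/45) · (45 / (17·ln(45))) = 1/ln(45) ≈ 0.2627

Interpretation: for a small percentage change in X, the percentage change in Y is approximately 0.26 times as large.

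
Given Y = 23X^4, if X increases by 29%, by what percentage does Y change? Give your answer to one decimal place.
176.9%

For Y = 23X^4:
If X → X(1 + 0.29)
Then Y → Y · (1 + 0.29)^4
     ≈ Y · 2.7692

Percentage change = ((1 + 0.29)^4 − 1) × 100% ≈ 176.9%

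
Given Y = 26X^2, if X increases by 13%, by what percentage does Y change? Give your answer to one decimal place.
27.7%

For Y = 26X^2:
If X → X(1 + 0.13)
Then Y → Y · (1 + 0.13)^2
     = Y · 1.2769

Percentage change = ((1 + 0.13)^2 − 1) × 100% ≈ 27.7%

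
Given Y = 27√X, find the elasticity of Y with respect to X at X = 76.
Elasticity = 1/2

Elasticity = (dY/dX) · (X/Y)

dY/dX = 27/(2·√X)
At X = 76: dY/dX = 27·√19/76, Y = 54·√19

Elasticity = (27·√19/76) · (76 / (54·√19)) = 1/2

Interpretation: for a small percentage change in X, the percentage change in Y is approximately 0.50 times as large.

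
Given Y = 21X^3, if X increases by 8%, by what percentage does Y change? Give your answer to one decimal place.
26.0%

For Y = 21X^3:
If X → X(1 + 0.08)
Then Y → Y · (1 + 0.08)^3
     ≈ Y · 1.2597

Percentage change = ((1 + 0.08)^3 − 1) × 100% ≈ 26.0%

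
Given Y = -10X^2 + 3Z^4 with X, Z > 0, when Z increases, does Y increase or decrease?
Y increases

Taking the partial derivative:
∂Y/∂Z = 12Z^3

∂Y/∂Z = 12Z^3 > 0 (assuming positive values)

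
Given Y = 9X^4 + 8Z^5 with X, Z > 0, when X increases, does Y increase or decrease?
Y increases

Taking the partial derivative:
∂Y/∂X = 36X^3

∂Y/∂X = 36X^3 > 0 (assuming positive values)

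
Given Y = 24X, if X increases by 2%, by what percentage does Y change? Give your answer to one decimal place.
2.0%

For Y = 24X:
If X → X(1 + 0.02)
Then Y → Y · (1 + 0.02)^1
     = Y · 1.0200

Percentage change = ((1 + 0.02)^1 − 1) × 100% = 2.0%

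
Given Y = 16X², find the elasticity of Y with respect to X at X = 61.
Elasticity = 2

Elasticity = (dY/dX) · (X/Y)

dY/dX = 32·X
At X = 61: dY/dX = 1952, Y = 59536

Elasticity = 1952 · (61 / 59536) = 2

Interpretation: for a small percentage change in X, the percentage change in Y is approximately 2.00 times as large.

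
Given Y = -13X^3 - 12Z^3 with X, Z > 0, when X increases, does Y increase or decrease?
Y decreases

Taking the partial derivative:
∂Y/∂X = -39X^2

∂Y/∂X = -39X^2 < 0 (assuming positive values)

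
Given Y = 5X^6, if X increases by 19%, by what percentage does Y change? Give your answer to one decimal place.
184.0%

For Y = 5X^6:
If X → X(1 + 0.19)
Then Y → Y · (1 + 0.19)^6
     ≈ Y · 2.8398

Percentage change = ((1 + 0.19)^6 − 1) × 100% ≈ 184.0%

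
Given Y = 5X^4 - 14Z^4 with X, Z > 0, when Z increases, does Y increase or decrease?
Y decreases

Taking the partial derivative:
∂Y/∂Z = -56Z^3

∂Y/∂Z = -56Z^3 < 0 (assuming positive values)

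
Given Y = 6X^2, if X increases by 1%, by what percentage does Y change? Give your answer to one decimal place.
2.0%

For Y = 6X^2:
If X → X(1 + 0.01)
Then Y → Y · (1 + 0.01)^2
     = Y · 1.0201

Percentage change = ((1 + 0.01)^2 − 1) × 100% ≈ 2.0%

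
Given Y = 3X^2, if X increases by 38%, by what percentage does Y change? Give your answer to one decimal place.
90.4%

For Y = 3X^2:
If X → X(1 + 0.38)
Then Y → Y · (1 + 0.38)^2
     = Y · 1.9044

Percentage change = ((1 + 0.38)^2 − 1) × 100% ≈ 90.4%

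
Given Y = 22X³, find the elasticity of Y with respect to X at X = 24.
Elasticity = 3

Elasticity = (dY/dX) · (X/Y)

dY/dX = 66·X²
At X = 24: dY/dX = 38016, Y = 304128

Elasticity = 38016 · (24 / 304128) = 3

Interpretation: for a small percentage change in X, the percentage change in Y is approximately 3.00 times as large.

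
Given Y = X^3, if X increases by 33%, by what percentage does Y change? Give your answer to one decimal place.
135.3%

For Y = X^3:
If X → X(1 + 0.33)
Then Y → Y · (1 + 0.33)^3
     ≈ Y · 2.3526

Percentage change = ((1 + 0.33)^3 − 1) × 100% ≈ 135.3%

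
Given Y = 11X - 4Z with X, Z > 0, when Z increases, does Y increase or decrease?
Y decreases

Taking the partial derivative:
∂Y/∂Z = -4

∂Y/∂Z = -4 < 0 (assuming positive values)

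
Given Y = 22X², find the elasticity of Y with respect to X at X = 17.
Elasticity = 2

Elasticity = (dY/dX) · (X/Y)

dY/dX = 44·X
At X = 17: dY/dX = 748, Y = 6358

Elasticity = 748 · (17 / 6358) = 2

Interpretation: for a small percentage change in X, the percentage change in Y is approximately 2.00 times as large.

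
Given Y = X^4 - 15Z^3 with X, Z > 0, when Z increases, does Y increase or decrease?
Y decreases

Taking the partial derivative:
∂Y/∂Z = -45Z^2

∂Y/∂Z = -45Z^2 < 0 (assuming positive values)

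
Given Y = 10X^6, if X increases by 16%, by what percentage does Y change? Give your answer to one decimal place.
143.6%

For Y = 10X^6:
If X → X(1 + 0.16)
Then Y → Y · (1 + 0.16)^6
     ≈ Y · 2.4364

Percentage change = ((1 + 0.16)^6 − 1) × 100% ≈ 143.6%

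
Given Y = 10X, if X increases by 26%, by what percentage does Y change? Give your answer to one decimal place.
26.0%

For Y = 10X:
If X → X(1 + 0.26)
Then Y → Y · (1 + 0.26)^1
     = Y · 1.2600

Percentage change = ((1 + 0.26)^1 − 1) × 100% = 26.0%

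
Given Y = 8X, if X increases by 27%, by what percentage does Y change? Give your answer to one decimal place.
27.0%

For Y = 8X:
If X → X(1 + 0.27)
Then Y → Y · (1 + 0.27)^1
     = Y · 1.2700

Percentage change = ((1 + 0.27)^1 − 1) × 100% = 27.0%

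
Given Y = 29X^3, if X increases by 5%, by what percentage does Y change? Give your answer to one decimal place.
15.8%

For Y = 29X^3:
If X → X(1 + 0.05)
Then Y → Y · (1 + 0.05)^3
     ≈ Y · 1.1576

Percentage change = ((1 + 0.05)^3 − 1) × 100% ≈ 15.8%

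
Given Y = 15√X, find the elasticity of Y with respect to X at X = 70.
Elasticity = 1/2

Elasticity = (dY/dX) · (X/Y)

dY/dX = 15/(2·√X)
At X = 70: dY/dX = 3·√70/28, Y = 15·√70

Elasticity = (3·√70/28) · (70 / (15·√70)) = 1/2

Interpretation: for a small percentage change in X, the percentage change in Y is approximately 0.50 times as large.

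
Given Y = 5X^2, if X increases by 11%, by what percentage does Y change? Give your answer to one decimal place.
23.2%

For Y = 5X^2:
If X → X(1 + 0.11)
Then Y → Y · (1 + 0.11)^2
     = Y · 1.2321

Percentage change = ((1 + 0.11)^2 − 1) × 100% ≈ 23.2%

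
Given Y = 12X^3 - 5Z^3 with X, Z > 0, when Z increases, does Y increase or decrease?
Y decreases

Taking the partial derivative:
∂Y/∂Z = -15Z^2

∂Y/∂Z = -15Z^2 < 0 (assuming positive values)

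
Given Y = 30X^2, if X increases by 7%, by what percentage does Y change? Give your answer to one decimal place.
14.5%

For Y = 30X^2:
If X → X(1 + 0.07)
Then Y → Y · (1 + 0.07)^2
     = Y · 1.1449

Percentage change = ((1 + 0.07)^2 − 1) × 100% ≈ 14.5%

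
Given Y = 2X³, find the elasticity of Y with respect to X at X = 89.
Elasticity = 3

Elasticity = (dY/dX) · (X/Y)

dY/dX = 6·X²
At X = 89: dY/dX = 47526, Y = 1409938

Elasticity = 47526 · (89 / 1409938) = 3

Interpretation: for a small percentage change in X, the percentage change in Y is approximately 3.00 times as large.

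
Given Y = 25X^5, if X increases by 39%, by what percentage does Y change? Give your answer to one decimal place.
418.9%

For Y = 25X^5:
If X → X(1 + 0.39)
Then Y → Y · (1 + 0.39)^5
     ≈ Y · 5.1889

Percentage change = ((1 + 0.39)^5 − 1) × 100% ≈ 418.9%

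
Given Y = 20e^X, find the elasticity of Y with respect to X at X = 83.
Elasticity = 83

Elasticity = (dY/dX) · (X/Y)

dY/dX = 20·e^X
At X = 83: dY/dX = 20·e^83, Y = 20·e^83

Elasticity = (20·e^83) · (83 / (20·e^83)) = 83

Interpretation: for a small percentage change in X, the percentage change in Y is approximately 83.00 times as large.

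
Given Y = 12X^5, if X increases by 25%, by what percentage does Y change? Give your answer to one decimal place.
205.2%

For Y = 12X^5:
If X → X(1 + 0.25)
Then Y → Y · (1 + 0.25)^5
     ≈ Y · 3.0518

Percentage change = ((1 + 0.25)^5 − 1) × 100% ≈ 205.2%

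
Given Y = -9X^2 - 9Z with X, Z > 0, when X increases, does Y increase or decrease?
Y decreases

Taking the partial derivative:
∂Y/∂X = -18X

∂Y/∂X = -18X < 0 (assuming positive values)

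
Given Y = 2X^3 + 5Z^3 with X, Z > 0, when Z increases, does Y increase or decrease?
Y increases

Taking the partial derivative:
∂Y/∂Z = 15Z^2

∂Y/∂Z = 15Z^2 > 0 (assuming positive values)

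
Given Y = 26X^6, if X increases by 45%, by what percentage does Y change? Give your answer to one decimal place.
829.4%

For Y = 26X^6:
If X → X(1 + 0.45)
Then Y → Y · (1 + 0.45)^6
     ≈ Y · 9.2941

Percentage change = ((1 + 0.45)^6 − 1) × 100% ≈ 829.4%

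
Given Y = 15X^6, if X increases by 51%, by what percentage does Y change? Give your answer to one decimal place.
1085.4%

For Y = 15X^6:
If X → X(1 + 0.51)
Then Y → Y · (1 + 0.51)^6
     ≈ Y · 11.8539

Percentage change = ((1 + 0.51)^6 − 1) × 100% ≈ 1085.4%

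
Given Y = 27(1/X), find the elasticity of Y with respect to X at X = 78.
Elasticity = -1

Elasticity = (dY/dX) · (X/Y)

dY/dX = -27/X²
At X = 78: dY/dX = -3/676, Y = 9/26

Elasticity = (-3/676) · (78 / (9/26)) = -1

Interpretation: for a small percentage change in X, the percentage change in Y is approximately -1.00 times as large.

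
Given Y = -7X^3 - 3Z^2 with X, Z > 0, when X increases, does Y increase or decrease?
Y decreases

Taking the partial derivative:
∂Y/∂X = -21X^2

∂Y/∂X = -21X^2 < 0 (assuming positive values)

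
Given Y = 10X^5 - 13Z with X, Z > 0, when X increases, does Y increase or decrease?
Y increases

Taking the partial derivative:
∂Y/∂X = 50X^4

∂Y/∂X = 50X^4 > 0 (assuming positive values)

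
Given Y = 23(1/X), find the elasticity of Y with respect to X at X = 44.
Elasticity = -1

Elasticity = (dY/dX) · (X/Y)

dY/dX = -23/X²
At X = 44: dY/dX = -23/1936, Y = 23/44

Elasticity = (-23/1936) · (44 / (23/44)) = -1

Interpretation: for a small percentage change in X, the percentage change in Y is approximately -1.00 times as large.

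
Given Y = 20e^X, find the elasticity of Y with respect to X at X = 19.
Elasticity = 19

Elasticity = (dY/dX) · (X/Y)

dY/dX = 20·e^X
At X = 19: dY/dX = 20·e^19, Y = 20·e^19

Elasticity = (20·e^19) · (19 / (20·e^19)) = 19

Interpretation: for a small percentage change in X, the percentage change in Y is approximately 19.00 times as large.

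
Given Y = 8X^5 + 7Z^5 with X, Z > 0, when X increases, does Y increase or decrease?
Y increases

Taking the partial derivative:
∂Y/∂X = 40X^4

∂Y/∂X = 40X^4 > 0 (assuming positive values)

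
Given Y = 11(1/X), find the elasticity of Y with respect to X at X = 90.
Elasticity = -1

Elasticity = (dY/dX) · (X/Y)

dY/dX = -11/X²
At X = 90: dY/dX = -11/8100, Y = 11/90

Elasticity = (-11/8100) · (90 / (11/90)) = -1

Interpretation: for a small percentage change in X, the percentage change in Y is approximately -1.00 times as large.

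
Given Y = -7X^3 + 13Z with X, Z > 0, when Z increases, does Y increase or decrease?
Y increases

Taking the partial derivative:
∂Y/∂Z = 13

∂Y/∂Z = 13 > 0 (assuming positive values)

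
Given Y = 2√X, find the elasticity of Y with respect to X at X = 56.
Elasticity = 1/2

Elasticity = (dY/dX) · (X/Y)

dY/dX = 1/√X
At X = 56: dY/dX = √14/28, Y = 4·√14

Elasticity = (√14/28) · (56 / (4·√14)) = 1/2

Interpretation: for a small percentage change in X, the percentage change in Y is approximately 0.50 times as large.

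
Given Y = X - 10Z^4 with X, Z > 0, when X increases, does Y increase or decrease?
Y increases

Taking the partial derivative:
∂Y/∂X = 1

∂Y/∂X = 1 > 0 (assuming positive values)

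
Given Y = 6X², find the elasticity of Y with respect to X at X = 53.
Elasticity = 2

Elasticity = (dY/dX) · (X/Y)

dY/dX = 12·X
At X = 53: dY/dX = 636, Y = 16854

Elasticity = 636 · (53 / 16854) = 2

Interpretation: for a small percentage change in X, the percentage change in Y is approximately 2.00 times as large.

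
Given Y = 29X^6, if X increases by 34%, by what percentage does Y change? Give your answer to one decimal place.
478.9%

For Y = 29X^6:
If X → X(1 + 0.34)
Then Y → Y · (1 + 0.34)^6
     ≈ Y · 5.7893

Percentage change = ((1 + 0.34)^6 − 1) × 100% ≈ 478.9%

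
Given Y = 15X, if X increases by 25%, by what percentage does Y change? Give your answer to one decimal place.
25.0%

For Y = 15X:
If X → X(1 + 0.25)
Then Y → Y · (1 + 0.25)^1
     = Y · 1.2500

Percentage change = ((1 + 0.25)^1 − 1) × 100% = 25.0%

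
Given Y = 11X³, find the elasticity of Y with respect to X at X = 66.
Elasticity = 3

Elasticity = (dY/dX) · (X/Y)

dY/dX = 33·X²
At X = 66: dY/dX = 143748, Y = 3162456

Elasticity = 143748 · (66 / 3162456) = 3

Interpretation: for a small percentage change in X, the percentage change in Y is approximately 3.00 times as large.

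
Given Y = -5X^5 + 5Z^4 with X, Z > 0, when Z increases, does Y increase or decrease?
Y increases

Taking the partial derivative:
∂Y/∂Z = 20Z^3

∂Y/∂Z = 20Z^3 > 0 (assuming positive values)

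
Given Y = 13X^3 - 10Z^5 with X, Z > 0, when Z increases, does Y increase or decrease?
Y decreases

Taking the partial derivative:
∂Y/∂Z = -50Z^4

∂Y/∂Z = -50Z^4 < 0 (assuming positive values)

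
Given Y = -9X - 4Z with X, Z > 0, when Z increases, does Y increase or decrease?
Y decreases

Taking the partial derivative:
∂Y/∂Z = -4

∂Y/∂Z = -4 < 0 (assuming positive values)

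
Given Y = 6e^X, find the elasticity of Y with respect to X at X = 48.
Elasticity = 48

Elasticity = (dY/dX) · (X/Y)

dY/dX = 6·e^X
At X = 48: dY/dX = 6·e^48, Y = 6·e^48

Elasticity = (6·e^48) · (48 / (6·e^48)) = 48

Interpretation: for a small percentage change in X, the percentage change in Y is approximately 48.00 times as large.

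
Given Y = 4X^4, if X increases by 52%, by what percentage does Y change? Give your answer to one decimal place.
433.8%

For Y = 4X^4:
If X → X(1 + 0.52)
Then Y → Y · (1 + 0.52)^4
     ≈ Y · 5.3379

Percentage change = ((1 + 0.52)^4 − 1) × 100% ≈ 433.8%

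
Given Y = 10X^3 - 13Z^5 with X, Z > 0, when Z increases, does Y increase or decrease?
Y decreases

Taking the partial derivative:
∂Y/∂Z = -65Z^4

∂Y/∂Z = -65Z^4 < 0 (assuming positive values)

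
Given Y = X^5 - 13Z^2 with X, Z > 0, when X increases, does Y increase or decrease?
Y increases

Taking the partial derivative:
∂Y/∂X = 5X^4

∂Y/∂X = 5X^4 > 0 (assuming positive values)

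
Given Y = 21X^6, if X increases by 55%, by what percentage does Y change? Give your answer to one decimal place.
1286.7%

For Y = 21X^6:
If X → X(1 + 0.55)
Then Y → Y · (1 + 0.55)^6
     ≈ Y · 13.8672

Percentage change = ((1 + 0.55)^6 − 1) × 100% ≈ 1286.7%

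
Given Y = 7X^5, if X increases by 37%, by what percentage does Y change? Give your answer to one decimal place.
382.6%

For Y = 7X^5:
If X → X(1 + 0.37)
Then Y → Y · (1 + 0.37)^5
     ≈ Y · 4.8262

Percentage change = ((1 + 0.37)^5 − 1) × 100% ≈ 382.6%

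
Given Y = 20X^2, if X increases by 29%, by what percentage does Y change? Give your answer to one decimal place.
66.4%

For Y = 20X^2:
If X → X(1 + 0.29)
Then Y → Y · (1 + 0.29)^2
     = Y · 1.6641

Percentage change = ((1 + 0.29)^2 − 1) × 100% ≈ 66.4%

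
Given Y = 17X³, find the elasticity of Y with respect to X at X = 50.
Elasticity = 3

Elasticity = (dY/dX) · (X/Y)

dY/dX = 51·X²
At X = 50: dY/dX = 127500, Y = 2125000

Elasticity = 127500 · (50 / 2125000) = 3

Interpretation: for a small percentage change in X, the percentage change in Y is approximately 3.00 times as large.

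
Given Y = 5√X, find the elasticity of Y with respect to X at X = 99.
Elasticity = 1/2

Elasticity = (dY/dX) · (X/Y)

dY/dX = 5/(2·√X)
At X = 99: dY/dX = 5·√11/66, Y = 15·√11

Elasticity = (5·√11/66) · (99 / (15·√11)) = 1/2

Interpretation: for a small percentage change in X, the percentage change in Y is approximately 0.50 times as large.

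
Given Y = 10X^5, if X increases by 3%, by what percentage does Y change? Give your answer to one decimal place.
15.9%

For Y = 10X^5:
If X → X(1 + 0.03)
Then Y → Y · (1 + 0.03)^5
     ≈ Y · 1.1593

Percentage change = ((1 + 0.03)^5 − 1) × 100% ≈ 15.9%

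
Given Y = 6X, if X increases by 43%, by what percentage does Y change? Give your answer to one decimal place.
43.0%

For Y = 6X:
If X → X(1 + 0.43)
Then Y → Y · (1 + 0.43)^1
     = Y · 1.4300

Percentage change = ((1 + 0.43)^1 − 1) × 100% = 43.0%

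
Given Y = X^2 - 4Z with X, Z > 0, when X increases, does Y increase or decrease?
Y increases

Taking the partial derivative:
∂Y/∂X = 2X

∂Y/∂X = 2X > 0 (assuming positive values)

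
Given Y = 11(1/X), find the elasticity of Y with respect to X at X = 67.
Elasticity = -1

Elasticity = (dY/dX) · (X/Y)

dY/dX = -11/X²
At X = 67: dY/dX = -11/4489, Y = 11/67

Elasticity = (-11/4489) · (67 / (11/67)) = -1

Interpretation: for a small percentage change in X, the percentage change in Y is approximately -1.00 times as large.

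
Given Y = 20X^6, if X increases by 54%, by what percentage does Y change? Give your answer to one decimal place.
1233.9%

For Y = 20X^6:
If X → X(1 + 0.54)
Then Y → Y · (1 + 0.54)^6
     ≈ Y · 13.3390

Percentage change = ((1 + 0.54)^6 − 1) × 100% ≈ 1233.9%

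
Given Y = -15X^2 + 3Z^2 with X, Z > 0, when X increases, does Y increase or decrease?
Y decreases

Taking the partial derivative:
∂Y/∂X = -30X

∂Y/∂X = -30X < 0 (assuming positive values)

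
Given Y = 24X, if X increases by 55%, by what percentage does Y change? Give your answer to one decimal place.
55.0%

For Y = 24X:
If X → X(1 + 0.55)
Then Y → Y · (1 + 0.55)^1
     = Y · 1.5500

Percentage change = ((1 + 0.55)^1 − 1) × 100% = 55.0%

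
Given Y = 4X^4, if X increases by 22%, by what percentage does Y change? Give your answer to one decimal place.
121.5%

For Y = 4X^4:
If X → X(1 + 0.22)
Then Y → Y · (1 + 0.22)^4
     ≈ Y · 2.2153

Percentage change = ((1 + 0.22)^4 − 1) × 100% ≈ 121.5%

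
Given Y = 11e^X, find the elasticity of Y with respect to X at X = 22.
Elasticity = 22

Elasticity = (dY/dX) · (X/Y)

dY/dX = 11·e^X
At X = 22: dY/dX = 11·e^22, Y = 11·e^22

Elasticity = (11·e^22) · (22 / (11·e^22)) = 22

Interpretation: for a small percentage change in X, the percentage change in Y is approximately 22.00 times as large.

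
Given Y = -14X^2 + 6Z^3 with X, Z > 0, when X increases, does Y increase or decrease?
Y decreases

Taking the partial derivative:
∂Y/∂X = -28X

∂Y/∂X = -28X < 0 (assuming positive values)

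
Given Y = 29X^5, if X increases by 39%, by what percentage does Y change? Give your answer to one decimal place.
418.9%

For Y = 29X^5:
If X → X(1 + 0.39)
Then Y → Y · (1 + 0.39)^5
     ≈ Y · 5.1889

Percentage change = ((1 + 0.39)^5 − 1) × 100% ≈ 418.9%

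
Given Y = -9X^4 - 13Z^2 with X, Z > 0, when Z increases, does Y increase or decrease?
Y decreases

Taking the partial derivative:
∂Y/∂Z = -26Z

∂Y/∂Z = -26Z < 0 (assuming positive values)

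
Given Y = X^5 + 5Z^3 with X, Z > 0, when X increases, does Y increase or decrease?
Y increases

Taking the partial derivative:
∂Y/∂X = 5X^4

∂Y/∂X = 5X^4 > 0 (assuming positive values)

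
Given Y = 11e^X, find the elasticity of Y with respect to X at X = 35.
Elasticity = 35

Elasticity = (dY/dX) · (X/Y)

dY/dX = 11·e^X
At X = 35: dY/dX = 11·e^35, Y = 11·e^35

Elasticity = (11·e^35) · (35 / (11·e^35)) = 35

Interpretation: for a small percentage change in X, the percentage change in Y is approximately 35.00 times as large.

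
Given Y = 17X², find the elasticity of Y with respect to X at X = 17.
Elasticity = 2

Elasticity = (dY/dX) · (X/Y)

dY/dX = 34·X
At X = 17: dY/dX = 578, Y = 4913

Elasticity = 578 · (17 / 4913) = 2

Interpretation: for a small percentage change in X, the percentage change in Y is approximately 2.00 times as large.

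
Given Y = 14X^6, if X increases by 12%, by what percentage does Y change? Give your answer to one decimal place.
97.4%

For Y = 14X^6:
If X → X(1 + 0.12)
Then Y → Y · (1 + 0.12)^6
     ≈ Y · 1.9738

Percentage change = ((1 + 0.12)^6 − 1) × 100% ≈ 97.4%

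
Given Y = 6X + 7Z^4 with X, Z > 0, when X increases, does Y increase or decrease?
Y increases

Taking the partial derivative:
∂Y/∂X = 6

∂Y/∂X = 6 > 0 (assuming positive values)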